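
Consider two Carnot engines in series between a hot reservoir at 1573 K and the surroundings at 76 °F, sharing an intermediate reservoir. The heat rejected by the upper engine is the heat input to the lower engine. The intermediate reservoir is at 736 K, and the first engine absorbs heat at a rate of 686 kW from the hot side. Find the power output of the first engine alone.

T_C = 76 °F → (76 − 32) × 5/9 = 24.44 °C = 297.59 K.
First-stage efficiency η₁ = 1 − T_m/T_H = 1 − 736.00/1573.00 = 0.5321.
W₁ = η₁·Q_H = 0.5321 × 686 = 365.0 kW.

Ẇ₁ ≈ 365.0 kW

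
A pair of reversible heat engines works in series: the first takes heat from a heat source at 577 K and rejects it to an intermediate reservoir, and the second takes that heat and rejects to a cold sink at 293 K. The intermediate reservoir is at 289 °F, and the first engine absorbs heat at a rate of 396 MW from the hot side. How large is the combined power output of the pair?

Ẇ_total ≈ 194.9 MW

Two reversible stages in series are equivalent to a single Carnot engine between T_H and T_C, so η_total = 1 − T_C/T_H = 1 − 293.00/577.00 = 0.4922.
W_total = η_total · Q_H = 0.4922 × 396 = 194.9 MW.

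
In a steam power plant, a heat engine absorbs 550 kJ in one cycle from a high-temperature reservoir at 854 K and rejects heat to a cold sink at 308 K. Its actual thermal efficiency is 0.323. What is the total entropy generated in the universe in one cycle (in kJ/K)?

ΔS_univ ≈ 0.565 kJ/K

W = η·Q_H = 0.323 × 550 = 177.7 kJ, so Q_C = Q_H − W = 372.4 kJ.
Reservoir entropy changes: ΔS_H = −Q_H/T_H = −550/854.00 = -0.6440 kJ/K and ΔS_C = +Q_C/T_C = 372.4/308.00 = 1.209 kJ/K.
ΔS_univ = −Q_H/T_H + Q_C/T_C = 0.565 kJ/K (> 0, since η = 0.323 < η_Carnot = 0.639).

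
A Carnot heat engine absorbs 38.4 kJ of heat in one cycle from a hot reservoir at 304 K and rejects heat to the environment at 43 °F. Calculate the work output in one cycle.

W ≈ 3.12 kJ

T_C = 43 °F → (43 − 32) × 5/9 = 6.11 °C = 279.26 K.
η_rev = 1 − T_C/T_H = 1 − 279.26/304.00 = 0.0814.
W = η·Q_H = 0.0814 × 38.4 = 3.12 kJ.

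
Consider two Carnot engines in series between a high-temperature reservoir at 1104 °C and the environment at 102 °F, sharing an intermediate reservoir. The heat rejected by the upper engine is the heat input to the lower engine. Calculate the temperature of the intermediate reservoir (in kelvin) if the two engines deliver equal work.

T_m ≈ 844.6 K

T_H = 1104 °C → 1104 + 273.15 = 1377.15 K.
T_C = 102 °F → (102 − 32) × 5/9 = 38.89 °C = 312.04 K.
For reversible stages Q_m = Q_H·(T_m/T_H). Setting W₁ = Q_H(1 − T_m/T_H) equal to W₂ = Q_m(1 − T_C/T_m) = Q_H·(T_m − T_C)/T_H gives T_H − T_m = T_m − T_C, so T_m = (T_H + T_C)/2 = (1377.15 + 312.04)/2 = 844.6 K.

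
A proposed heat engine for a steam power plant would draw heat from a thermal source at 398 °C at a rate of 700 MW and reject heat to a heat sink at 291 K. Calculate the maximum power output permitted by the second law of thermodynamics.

T_H = 398 °C → 398 + 273.15 = 671.15 K.
The upper bound on efficiency is η_max = 1 − T_C/T_H = 1 − 291.00/671.15 = 0.5664.
W_max = η_max · Q_H = 0.5664 × 700 = 396 MW.

Ẇ_max ≈ 396 MW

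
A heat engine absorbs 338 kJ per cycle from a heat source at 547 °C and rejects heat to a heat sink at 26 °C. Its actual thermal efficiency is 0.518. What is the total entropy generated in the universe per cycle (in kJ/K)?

ΔS_univ ≈ 0.132 kJ/K

T_H = 547 °C → 547 + 273.15 = 820.15 K.
T_C = 26 °C → 26 + 273.15 = 299.15 K.
W = η·Q_H = 0.518 × 338 = 175.1 kJ, so Q_C = Q_H − W = 162.9 kJ.
The hot reservoir loses entropy Q_H/T_H = 338/820.15 = 0.4121 kJ/K; the cold reservoir gains Q_C/T_C = 162.9/299.15 = 0.5446 kJ/K.
ΔS_univ = −Q_H/T_H + Q_C/T_C = 0.132 kJ/K (> 0, since η = 0.518 < η_Carnot = 0.635).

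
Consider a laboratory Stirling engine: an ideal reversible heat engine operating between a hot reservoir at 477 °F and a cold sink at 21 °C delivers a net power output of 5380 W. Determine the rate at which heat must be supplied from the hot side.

Q̇_H ≈ 12400 W

T_H = 477 °F → (477 − 32) × 5/9 = 247.22 °C = 520.37 K.
T_C = 21 °C → 21 + 273.15 = 294.15 K.
Carnot efficiency: η = 1 − T_C/T_H = 1 − 294.15/520.37 = 0.4347.
Q_H = W/η = 5380/0.4347 = 12400 W.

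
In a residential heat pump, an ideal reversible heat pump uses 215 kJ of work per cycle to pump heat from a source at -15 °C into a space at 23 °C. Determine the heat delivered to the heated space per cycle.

T_H = 23 °C → 23 + 273.15 = 296.15 K.
T_C = -15 °C → -15 + 273.15 = 258.15 K.
COP_HP = T_H/(T_H − T_C) = 296.15/38.00 = 7.7934.
Q_H = COP_HP · W = 7.7934 × 215 = 1676 kJ.

Q_H ≈ 1676 kJ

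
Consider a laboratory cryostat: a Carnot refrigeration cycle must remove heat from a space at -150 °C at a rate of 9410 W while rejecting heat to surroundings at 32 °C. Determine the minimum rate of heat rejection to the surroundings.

T_H = 32 °C → 32 + 273.15 = 305.15 K.
T_C = -150 °C → -150 + 273.15 = 123.15 K.
For a reversible cycle Q_H/Q_C = T_H/T_C, so Q_H = Q_C·T_H/T_C = 9410 × 305.15/123.15 = 23300 W.

Q̇_H ≈ 23300 W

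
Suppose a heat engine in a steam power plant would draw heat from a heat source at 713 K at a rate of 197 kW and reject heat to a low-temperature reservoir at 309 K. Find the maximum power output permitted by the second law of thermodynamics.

The upper bound on efficiency is η_max = 1 − T_C/T_H = 1 − 309.00/713.00 = 0.5666.
W_max = η_max · Q_H = 0.5666 × 197 = 111.6 kW.

Ẇ_max ≈ 111.6 kW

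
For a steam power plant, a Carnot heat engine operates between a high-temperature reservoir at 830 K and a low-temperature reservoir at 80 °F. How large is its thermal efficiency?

η ≈ 0.6388

T_C = 80 °F → (80 − 32) × 5/9 = 26.67 °C = 299.82 K.
Carnot efficiency: η = 1 − T_C/T_H = 1 − 299.82/830.00 = 0.6388.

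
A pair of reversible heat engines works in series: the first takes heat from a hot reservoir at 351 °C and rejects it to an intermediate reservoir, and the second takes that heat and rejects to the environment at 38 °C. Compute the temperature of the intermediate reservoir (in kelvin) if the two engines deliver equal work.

T_m ≈ 467.6 K

T_H = 351 °C → 351 + 273.15 = 624.15 K.
T_C = 38 °C → 38 + 273.15 = 311.15 K.
For reversible stages Q_m = Q_H·(T_m/T_H). Setting W₁ = Q_H(1 − T_m/T_H) equal to W₂ = Q_m(1 − T_C/T_m) = Q_H·(T_m − T_C)/T_H gives T_H − T_m = T_m − T_C, so T_m = (T_H + T_C)/2 = (624.15 + 311.15)/2 = 467.6 K.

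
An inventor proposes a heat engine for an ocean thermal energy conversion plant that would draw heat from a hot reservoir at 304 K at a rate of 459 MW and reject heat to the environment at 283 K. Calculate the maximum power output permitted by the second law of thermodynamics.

No engine can exceed the Carnot limit: η_max = 1 − T_C/T_H = 1 − 283.00/304.00 = 0.0691.
W_max = η_max · Q_H = 0.0691 × 459 = 31.71 MW.

Ẇ_max ≈ 31.71 MW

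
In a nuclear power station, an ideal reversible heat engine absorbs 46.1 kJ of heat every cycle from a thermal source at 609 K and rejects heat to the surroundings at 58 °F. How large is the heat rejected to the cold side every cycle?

Q_C ≈ 21.8 kJ

T_C = 58 °F → (58 − 32) × 5/9 = 14.44 °C = 287.59 K.
Since the cycle is reversible, η = 1 − T_C/T_H = 1 − 287.59/609.00 = 0.5278.
For a reversible cycle Q_C/Q_H = T_C/T_H, so Q_C = 46.1 × 287.59/609.00 = 21.8 kJ.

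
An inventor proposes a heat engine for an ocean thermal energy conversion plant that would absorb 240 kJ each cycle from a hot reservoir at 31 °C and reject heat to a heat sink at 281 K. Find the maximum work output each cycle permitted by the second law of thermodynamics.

T_H = 31 °C → 31 + 273.15 = 304.15 K.
No engine can exceed the Carnot limit: η_max = 1 − T_C/T_H = 1 − 281.00/304.15 = 0.0761.
W_max = η_max · Q_H = 0.0761 × 240 = 18.3 kJ.

W_max ≈ 18.3 kJ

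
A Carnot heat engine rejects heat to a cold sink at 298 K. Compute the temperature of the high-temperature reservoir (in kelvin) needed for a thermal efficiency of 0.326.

From η = 1 − T_C/T_H, solving for T_H gives T_H = T_C/(1 − η) = 298.00/(1 − 0.326) = 442 K.

T_H ≈ 442 K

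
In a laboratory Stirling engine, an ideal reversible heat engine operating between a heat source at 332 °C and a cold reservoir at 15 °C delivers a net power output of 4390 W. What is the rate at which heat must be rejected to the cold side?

T_H = 332 °C → 332 + 273.15 = 605.15 K.
T_C = 15 °C → 15 + 273.15 = 288.15 K.
For a reversible engine, η = 1 − T_C/T_H = 1 − 288.15/605.15 = 0.5238.
Since Q_C/Q_H = T_C/T_H and Q_H = W/η, Q_C = W·T_C/(T_H − T_C) = 4390 × 288.15/317.00 = 3990 W.

Q̇_C ≈ 3990 W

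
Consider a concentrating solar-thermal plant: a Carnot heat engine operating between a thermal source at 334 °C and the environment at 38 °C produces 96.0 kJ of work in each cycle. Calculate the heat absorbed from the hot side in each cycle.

Q_H ≈ 197 kJ

T_H = 334 °C → 334 + 273.15 = 607.15 K.
T_C = 38 °C → 38 + 273.15 = 311.15 K.
Carnot efficiency: η = 1 − T_C/T_H = 1 − 311.15/607.15 = 0.4875.
Q_H = W/η = 96.0/0.4875 = 197 kJ.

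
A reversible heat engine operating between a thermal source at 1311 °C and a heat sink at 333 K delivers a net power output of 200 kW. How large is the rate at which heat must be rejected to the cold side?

Q̇_C ≈ 53.2 kW

T_H = 1311 °C → 1311 + 273.15 = 1584.15 K.
For a reversible engine, η = 1 − T_C/T_H = 1 − 333.00/1584.15 = 0.7898.
Since Q_C/Q_H = T_C/T_H and Q_H = W/η, Q_C = W·T_C/(T_H − T_C) = 200 × 333.00/1251.15 = 53.2 kW.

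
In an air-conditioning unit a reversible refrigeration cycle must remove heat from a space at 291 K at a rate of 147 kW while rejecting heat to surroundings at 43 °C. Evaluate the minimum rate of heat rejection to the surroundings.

T_H = 43 °C → 43 + 273.15 = 316.15 K.
For a reversible cycle Q_H/Q_C = T_H/T_C, so Q_H = Q_C·T_H/T_C = 147 × 316.15/291.00 = 160 kW.

Q̇_H ≈ 160 kW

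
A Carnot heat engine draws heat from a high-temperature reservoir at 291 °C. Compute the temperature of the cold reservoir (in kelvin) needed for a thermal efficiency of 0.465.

T_H = 291 °C → 291 + 273.15 = 564.15 K.
From η = 1 − T_C/T_H, T_C = T_H·(1 − η) = 564.15 × (1 − 0.465) = 301.8 K.

T_C ≈ 301.8 K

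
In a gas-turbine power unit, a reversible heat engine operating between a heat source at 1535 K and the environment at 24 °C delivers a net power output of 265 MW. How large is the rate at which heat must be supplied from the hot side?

T_C = 24 °C → 24 + 273.15 = 297.15 K.
For a reversible engine, η = 1 − T_C/T_H = 1 − 297.15/1535.00 = 0.8064.
Q_H = W/η = 265/0.8064 = 329 MW.

Q̇_H ≈ 329 MW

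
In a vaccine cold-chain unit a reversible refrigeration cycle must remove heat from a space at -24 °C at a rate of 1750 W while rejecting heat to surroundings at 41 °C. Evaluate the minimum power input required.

Ẇ_in ≈ 457 W

T_H = 41 °C → 41 + 273.15 = 314.15 K.
T_C = -24 °C → -24 + 273.15 = 249.15 K.
For a reversible refrigerator, COP_R = T_C/(T_H − T_C) = 249.15/65.00 = 3.8331.
W = Q_C/COP_R = 1750/3.8331 = 457 W.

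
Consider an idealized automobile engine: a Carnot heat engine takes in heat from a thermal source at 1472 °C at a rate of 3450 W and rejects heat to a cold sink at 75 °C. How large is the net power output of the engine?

T_H = 1472 °C → 1472 + 273.15 = 1745.15 K.
T_C = 75 °C → 75 + 273.15 = 348.15 K.
Carnot efficiency: η = 1 − T_C/T_H = 1 − 348.15/1745.15 = 0.8005.
W = η·Q_H = 0.8005 × 3450 = 2760 W.

Ẇ ≈ 2760 W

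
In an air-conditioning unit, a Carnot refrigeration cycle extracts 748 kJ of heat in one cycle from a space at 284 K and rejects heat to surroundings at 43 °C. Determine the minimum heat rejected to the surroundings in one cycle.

Q_H ≈ 833 kJ

T_H = 43 °C → 43 + 273.15 = 316.15 K.
For a reversible cycle Q_H/Q_C = T_H/T_C, so Q_H = Q_C·T_H/T_C = 748 × 316.15/284.00 = 833 kJ.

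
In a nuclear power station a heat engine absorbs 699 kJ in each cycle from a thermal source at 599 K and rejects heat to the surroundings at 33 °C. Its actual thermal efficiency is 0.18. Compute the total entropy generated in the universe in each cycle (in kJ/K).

T_C = 33 °C → 33 + 273.15 = 306.15 K.
W = η·Q_H = 0.18 × 699 = 125.8 kJ, so Q_C = Q_H − W = 573.2 kJ.
The hot reservoir loses entropy Q_H/T_H = 699/599.00 = 1.167 kJ/K; the cold reservoir gains Q_C/T_C = 573.2/306.15 = 1.872 kJ/K.
ΔS_univ = −Q_H/T_H + Q_C/T_C = 0.705 kJ/K (> 0, since η = 0.18 < η_Carnot = 0.489).

ΔS_univ ≈ 0.705 kJ/K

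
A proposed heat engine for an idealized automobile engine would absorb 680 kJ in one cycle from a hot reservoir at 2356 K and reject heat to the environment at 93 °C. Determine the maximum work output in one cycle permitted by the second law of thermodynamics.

T_C = 93 °C → 93 + 273.15 = 366.15 K.
No engine can exceed the Carnot limit: η_max = 1 − T_C/T_H = 1 − 366.15/2356.00 = 0.8446.
W_max = η_max · Q_H = 0.8446 × 680 = 574.3 kJ.

W_max ≈ 574.3 kJ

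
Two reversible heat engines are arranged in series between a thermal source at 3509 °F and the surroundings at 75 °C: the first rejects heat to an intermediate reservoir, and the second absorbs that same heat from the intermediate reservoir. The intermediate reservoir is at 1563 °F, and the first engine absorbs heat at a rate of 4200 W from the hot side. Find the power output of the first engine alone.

Ẇ₁ ≈ 2059 W

T_H = 3509 °F → (3509 − 32) × 5/9 = 1931.67 °C = 2204.82 K.
T_C = 75 °C → 75 + 273.15 = 348.15 K.
T_m = 1563 °F → (1563 − 32) × 5/9 = 850.56 °C = 1123.71 K.
First-stage efficiency η₁ = 1 − T_m/T_H = 1 − 1123.71/2204.82 = 0.4903.
W₁ = η₁·Q_H = 0.4903 × 4200 = 2059 W.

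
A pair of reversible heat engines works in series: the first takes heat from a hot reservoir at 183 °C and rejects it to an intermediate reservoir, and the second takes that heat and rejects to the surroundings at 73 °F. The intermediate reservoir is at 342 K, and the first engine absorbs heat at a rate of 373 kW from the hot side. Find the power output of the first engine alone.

Ẇ₁ ≈ 93.3 kW

T_H = 183 °C → 183 + 273.15 = 456.15 K.
T_C = 73 °F → (73 − 32) × 5/9 = 22.78 °C = 295.93 K.
First-stage efficiency η₁ = 1 − T_m/T_H = 1 − 342.00/456.15 = 0.2502.
W₁ = η₁·Q_H = 0.2502 × 373 = 93.3 kW.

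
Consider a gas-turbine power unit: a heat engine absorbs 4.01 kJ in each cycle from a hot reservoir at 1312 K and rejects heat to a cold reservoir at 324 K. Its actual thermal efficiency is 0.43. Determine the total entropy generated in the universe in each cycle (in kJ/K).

W = η·Q_H = 0.43 × 4.01 = 1.724 kJ, so Q_C = Q_H − W = 2.286 kJ.
The hot reservoir loses entropy Q_H/T_H = 4.01/1312.00 = 0.003056 kJ/K; the cold reservoir gains Q_C/T_C = 2.286/324.00 = 0.007055 kJ/K.
ΔS_univ = −Q_H/T_H + Q_C/T_C = 0.00400 kJ/K (> 0, since η = 0.43 < η_Carnot = 0.753).

ΔS_univ ≈ 0.00400 kJ/K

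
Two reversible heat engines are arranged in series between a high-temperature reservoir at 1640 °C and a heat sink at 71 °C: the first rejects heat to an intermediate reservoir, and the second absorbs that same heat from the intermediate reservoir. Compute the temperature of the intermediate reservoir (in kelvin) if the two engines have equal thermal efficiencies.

T_H = 1640 °C → 1640 + 273.15 = 1913.15 K.
T_C = 71 °C → 71 + 273.15 = 344.15 K.
Equal efficiencies require 1 − T_m/T_H = 1 − T_C/T_m, i.e. T_m/T_H = T_C/T_m, so T_m = √(T_H·T_C) = √(1913.15 × 344.15) = 811 K.

T_m ≈ 811 K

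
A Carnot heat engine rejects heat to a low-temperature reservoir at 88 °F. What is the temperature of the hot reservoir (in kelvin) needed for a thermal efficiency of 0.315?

T_H ≈ 444 K

T_C = 88 °F → (88 − 32) × 5/9 = 31.11 °C = 304.26 K.
From η = 1 − T_C/T_H, solving for T_H gives T_H = T_C/(1 − η) = 304.26/(1 − 0.315) = 444 K.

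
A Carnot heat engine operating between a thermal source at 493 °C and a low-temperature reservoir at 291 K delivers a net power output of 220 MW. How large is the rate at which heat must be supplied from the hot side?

T_H = 493 °C → 493 + 273.15 = 766.15 K.
Carnot efficiency: η = 1 − T_C/T_H = 1 − 291.00/766.15 = 0.6202.
Q_H = W/η = 220/0.6202 = 355 MW.

Q̇_H ≈ 355 MW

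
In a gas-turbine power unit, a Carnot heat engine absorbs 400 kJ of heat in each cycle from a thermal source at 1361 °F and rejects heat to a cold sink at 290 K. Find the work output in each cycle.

W ≈ 285.3 kJ

T_H = 1361 °F → (1361 − 32) × 5/9 = 738.33 °C = 1011.48 K.
For a reversible engine, η = 1 − T_C/T_H = 1 − 290.00/1011.48 = 0.7133.
W = η·Q_H = 0.7133 × 400 = 285.3 kJ.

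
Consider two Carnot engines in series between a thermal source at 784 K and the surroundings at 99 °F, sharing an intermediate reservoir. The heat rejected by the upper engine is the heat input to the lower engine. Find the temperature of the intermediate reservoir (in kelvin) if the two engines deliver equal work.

T_m ≈ 547 K

T_C = 99 °F → (99 − 32) × 5/9 = 37.22 °C = 310.37 K.
For reversible stages Q_m = Q_H·(T_m/T_H). Setting W₁ = Q_H(1 − T_m/T_H) equal to W₂ = Q_m(1 − T_C/T_m) = Q_H·(T_m − T_C)/T_H gives T_H − T_m = T_m − T_C, so T_m = (T_H + T_C)/2 = (784.00 + 310.37)/2 = 547 K.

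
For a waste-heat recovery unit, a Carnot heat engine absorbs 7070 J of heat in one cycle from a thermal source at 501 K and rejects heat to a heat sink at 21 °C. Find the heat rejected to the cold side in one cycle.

T_C = 21 °C → 21 + 273.15 = 294.15 K.
Carnot efficiency: η = 1 − T_C/T_H = 1 − 294.15/501.00 = 0.4129.
For a reversible cycle Q_C/Q_H = T_C/T_H, so Q_C = 7070 × 294.15/501.00 = 4151 J.

Q_C ≈ 4151 J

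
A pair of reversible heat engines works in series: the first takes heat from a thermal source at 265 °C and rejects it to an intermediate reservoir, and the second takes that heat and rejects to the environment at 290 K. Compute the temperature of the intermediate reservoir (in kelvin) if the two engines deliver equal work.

T_H = 265 °C → 265 + 273.15 = 538.15 K.
For reversible stages Q_m = Q_H·(T_m/T_H). Setting W₁ = Q_H(1 − T_m/T_H) equal to W₂ = Q_m(1 − T_C/T_m) = Q_H·(T_m − T_C)/T_H gives T_H − T_m = T_m − T_C, so T_m = (T_H + T_C)/2 = (538.15 + 290.00)/2 = 414.1 K.

T_m ≈ 414.1 K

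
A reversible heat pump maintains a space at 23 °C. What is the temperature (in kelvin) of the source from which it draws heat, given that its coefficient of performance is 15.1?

T_C ≈ 276.5 K

T_H = 23 °C → 23 + 273.15 = 296.15 K.
COP_HP = T_H/(T_H − T_C) ⇒ T_C = T_H·(COP_HP − 1)/COP_HP = 296.15 × (15.1 − 1)/15.1 = 276.5 K.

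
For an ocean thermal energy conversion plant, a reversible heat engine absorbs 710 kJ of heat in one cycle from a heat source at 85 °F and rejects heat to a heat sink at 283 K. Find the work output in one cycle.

W ≈ 45.98 kJ

T_H = 85 °F → (85 − 32) × 5/9 = 29.44 °C = 302.59 K.
Carnot efficiency: η = 1 − T_C/T_H = 1 − 283.00/302.59 = 0.0648.
W = η·Q_H = 0.0648 × 710 = 45.98 kJ.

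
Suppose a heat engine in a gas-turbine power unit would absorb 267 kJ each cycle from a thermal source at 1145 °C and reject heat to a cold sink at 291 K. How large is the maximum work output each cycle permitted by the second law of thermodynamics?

W_max ≈ 212 kJ

T_H = 1145 °C → 1145 + 273.15 = 1418.15 K.
By the Carnot theorem, η_max = 1 − T_C/T_H = 1 − 291.00/1418.15 = 0.7948.
W_max = η_max · Q_H = 0.7948 × 267 = 212 kJ.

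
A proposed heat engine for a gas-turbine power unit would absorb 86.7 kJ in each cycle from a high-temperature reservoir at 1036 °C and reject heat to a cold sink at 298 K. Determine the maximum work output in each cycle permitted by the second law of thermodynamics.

W_max ≈ 67.0 kJ

T_H = 1036 °C → 1036 + 273.15 = 1309.15 K.
The second-law ceiling is the Carnot efficiency, η_max = 1 − T_C/T_H = 1 − 298.00/1309.15 = 0.7724.
W_max = η_max · Q_H = 0.7724 × 86.7 = 67.0 kJ.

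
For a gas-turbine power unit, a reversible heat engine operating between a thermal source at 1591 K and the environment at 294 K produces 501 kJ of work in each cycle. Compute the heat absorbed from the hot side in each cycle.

Q_H ≈ 614.6 kJ

For a reversible engine, η = 1 − T_C/T_H = 1 − 294.00/1591.00 = 0.8152.
Q_H = W/η = 501/0.8152 = 614.6 kJ.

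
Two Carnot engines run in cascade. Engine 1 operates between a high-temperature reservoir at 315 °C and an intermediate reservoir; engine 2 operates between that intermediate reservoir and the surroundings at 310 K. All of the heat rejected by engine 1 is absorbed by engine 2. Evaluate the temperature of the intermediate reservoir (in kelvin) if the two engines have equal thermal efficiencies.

T_H = 315 °C → 315 + 273.15 = 588.15 K.
Equal efficiencies require 1 − T_m/T_H = 1 − T_C/T_m, i.e. T_m/T_H = T_C/T_m, so T_m = √(T_H·T_C) = √(588.15 × 310.00) = 427.0 K.

T_m ≈ 427.0 K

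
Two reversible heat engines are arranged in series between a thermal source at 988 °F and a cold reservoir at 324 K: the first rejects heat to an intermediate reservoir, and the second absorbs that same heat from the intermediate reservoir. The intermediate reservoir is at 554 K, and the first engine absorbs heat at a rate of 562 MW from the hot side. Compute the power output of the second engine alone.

Ẇ₂ ≈ 161 MW

T_H = 988 °F → (988 − 32) × 5/9 = 531.11 °C = 804.26 K.
Heat entering the second stage: Q_m = Q_H·(T_m/T_H) = 562 × 554.00/804.26 = 387 MW.
Second-stage efficiency η₂ = 1 − T_C/T_m = 1 − 324.00/554.00 = 0.4152, so W₂ = η₂·Q_m = 161 MW.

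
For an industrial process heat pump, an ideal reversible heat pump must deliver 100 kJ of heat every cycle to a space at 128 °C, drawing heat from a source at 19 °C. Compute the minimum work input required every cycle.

T_H = 128 °C → 128 + 273.15 = 401.15 K.
T_C = 19 °C → 19 + 273.15 = 292.15 K.
COP_HP = T_H/(T_H − T_C) = 401.15/109.00 = 3.6803.
W = Q_H/COP_HP = 100/3.6803 = 27.17 kJ.

W_in ≈ 27.17 kJ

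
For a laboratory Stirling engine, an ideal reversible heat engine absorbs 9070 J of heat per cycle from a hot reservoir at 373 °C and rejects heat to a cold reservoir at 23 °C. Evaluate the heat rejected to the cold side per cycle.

Q_C ≈ 4160 J

T_H = 373 °C → 373 + 273.15 = 646.15 K.
T_C = 23 °C → 23 + 273.15 = 296.15 K.
Since the cycle is reversible, η = 1 − T_C/T_H = 1 − 296.15/646.15 = 0.5417.
For a reversible cycle Q_C/Q_H = T_C/T_H, so Q_C = 9070 × 296.15/646.15 = 4160 J.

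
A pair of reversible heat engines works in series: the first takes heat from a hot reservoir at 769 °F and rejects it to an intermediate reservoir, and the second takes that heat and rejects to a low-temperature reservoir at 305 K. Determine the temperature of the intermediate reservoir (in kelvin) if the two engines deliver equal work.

T_H = 769 °F → (769 − 32) × 5/9 = 409.44 °C = 682.59 K.
For reversible stages Q_m = Q_H·(T_m/T_H). Setting W₁ = Q_H(1 − T_m/T_H) equal to W₂ = Q_m(1 − T_C/T_m) = Q_H·(T_m − T_C)/T_H gives T_H − T_m = T_m − T_C, so T_m = (T_H + T_C)/2 = (682.59 + 305.00)/2 = 494 K.

T_m ≈ 494 K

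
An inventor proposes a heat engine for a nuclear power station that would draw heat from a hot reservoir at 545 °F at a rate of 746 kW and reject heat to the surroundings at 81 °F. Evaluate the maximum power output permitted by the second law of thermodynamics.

T_H = 545 °F → (545 − 32) × 5/9 = 285.00 °C = 558.15 K.
T_C = 81 °F → (81 − 32) × 5/9 = 27.22 °C = 300.37 K.
The upper bound on efficiency is η_max = 1 − T_C/T_H = 1 − 300.37/558.15 = 0.4618.
W_max = η_max · Q_H = 0.4618 × 746 = 345 kW.

Ẇ_max ≈ 345 kW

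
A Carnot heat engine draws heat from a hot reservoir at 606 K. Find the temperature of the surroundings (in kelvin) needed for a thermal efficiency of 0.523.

T_C ≈ 289 K

From η = 1 − T_C/T_H, T_C = T_H·(1 − η) = 606.00 × (1 − 0.523) = 289 K.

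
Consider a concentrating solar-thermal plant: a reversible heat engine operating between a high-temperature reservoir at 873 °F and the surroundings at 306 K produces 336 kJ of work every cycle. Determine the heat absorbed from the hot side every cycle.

T_H = 873 °F → (873 − 32) × 5/9 = 467.22 °C = 740.37 K.
For a reversible engine, η = 1 − T_C/T_H = 1 − 306.00/740.37 = 0.5867.
Q_H = W/η = 336/0.5867 = 573 kJ.

Q_H ≈ 573 kJ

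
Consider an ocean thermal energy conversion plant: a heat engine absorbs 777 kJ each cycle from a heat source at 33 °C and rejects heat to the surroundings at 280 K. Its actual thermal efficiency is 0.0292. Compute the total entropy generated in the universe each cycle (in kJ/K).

ΔS_univ ≈ 0.156 kJ/K

T_H = 33 °C → 33 + 273.15 = 306.15 K.
W = η·Q_H = 0.0292 × 777 = 22.69 kJ, so Q_C = Q_H − W = 754.3 kJ.
The hot reservoir loses entropy Q_H/T_H = 777/306.15 = 2.538 kJ/K; the cold reservoir gains Q_C/T_C = 754.3/280.00 = 2.694 kJ/K.
ΔS_univ = −Q_H/T_H + Q_C/T_C = 0.156 kJ/K (> 0, since η = 0.0292 < η_Carnot = 0.085).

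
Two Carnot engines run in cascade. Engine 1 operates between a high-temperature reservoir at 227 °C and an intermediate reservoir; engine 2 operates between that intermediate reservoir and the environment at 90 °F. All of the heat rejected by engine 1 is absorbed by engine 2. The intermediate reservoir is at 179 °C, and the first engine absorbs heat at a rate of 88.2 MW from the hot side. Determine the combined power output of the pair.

Ẇ_total ≈ 34.35 MW

T_H = 227 °C → 227 + 273.15 = 500.15 K.
T_C = 90 °F → (90 − 32) × 5/9 = 32.22 °C = 305.37 K.
Two reversible stages in series are equivalent to a single Carnot engine between T_H and T_C, so η_total = 1 − T_C/T_H = 1 − 305.37/500.15 = 0.3894.
W_total = η_total · Q_H = 0.3894 × 88.2 = 34.35 MW.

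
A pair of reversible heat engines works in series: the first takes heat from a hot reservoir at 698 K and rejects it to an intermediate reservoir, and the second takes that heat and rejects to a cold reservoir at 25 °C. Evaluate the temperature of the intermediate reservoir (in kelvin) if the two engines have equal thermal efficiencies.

T_C = 25 °C → 25 + 273.15 = 298.15 K.
Equal efficiencies require 1 − T_m/T_H = 1 − T_C/T_m, i.e. T_m/T_H = T_C/T_m, so T_m = √(T_H·T_C) = √(698.00 × 298.15) = 456 K.

T_m ≈ 456 K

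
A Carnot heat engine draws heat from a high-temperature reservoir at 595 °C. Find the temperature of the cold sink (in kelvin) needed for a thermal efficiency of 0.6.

T_H = 595 °C → 595 + 273.15 = 868.15 K.
From η = 1 − T_C/T_H, T_C = T_H·(1 − η) = 868.15 × (1 − 0.6) = 347 K.

T_C ≈ 347 K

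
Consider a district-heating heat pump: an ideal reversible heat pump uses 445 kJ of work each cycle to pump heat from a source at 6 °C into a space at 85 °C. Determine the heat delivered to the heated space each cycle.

T_H = 85 °C → 85 + 273.15 = 358.15 K.
T_C = 6 °C → 6 + 273.15 = 279.15 K.
Reversible heating COP: COP_HP = T_H/(T_H − T_C) = 358.15/79.00 = 4.5335.
Q_H = COP_HP · W = 4.5335 × 445 = 2017 kJ.

Q_H ≈ 2017 kJ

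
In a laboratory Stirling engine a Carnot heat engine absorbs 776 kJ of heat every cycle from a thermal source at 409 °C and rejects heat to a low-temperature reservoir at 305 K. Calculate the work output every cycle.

T_H = 409 °C → 409 + 273.15 = 682.15 K.
Since the cycle is reversible, η = 1 − T_C/T_H = 1 − 305.00/682.15 = 0.5529.
W = η·Q_H = 0.5529 × 776 = 429 kJ.

W ≈ 429 kJ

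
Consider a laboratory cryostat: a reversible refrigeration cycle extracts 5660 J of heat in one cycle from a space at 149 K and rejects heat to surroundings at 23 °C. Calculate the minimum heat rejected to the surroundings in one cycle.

T_H = 23 °C → 23 + 273.15 = 296.15 K.
For a reversible cycle Q_H/Q_C = T_H/T_C, so Q_H = Q_C·T_H/T_C = 5660 × 296.15/149.00 = 11200 J.

Q_H ≈ 11200 J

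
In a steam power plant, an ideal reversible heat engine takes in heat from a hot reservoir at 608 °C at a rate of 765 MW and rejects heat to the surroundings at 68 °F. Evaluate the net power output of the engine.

T_H = 608 °C → 608 + 273.15 = 881.15 K.
T_C = 68 °F → (68 − 32) × 5/9 = 20.00 °C = 293.15 K.
η_rev = 1 − T_C/T_H = 1 − 293.15/881.15 = 0.6673.
W = η·Q_H = 0.6673 × 765 = 510 MW.

Ẇ ≈ 510 MW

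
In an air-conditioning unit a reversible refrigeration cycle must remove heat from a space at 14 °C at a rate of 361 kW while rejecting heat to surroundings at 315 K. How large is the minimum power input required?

Ẇ_in ≈ 35.01 kW

T_C = 14 °C → 14 + 273.15 = 287.15 K.
COP_R = T_C/(T_H − T_C) = 287.15/27.85 = 10.3106.
W = Q_C/COP_R = 361/10.3106 = 35.01 kW.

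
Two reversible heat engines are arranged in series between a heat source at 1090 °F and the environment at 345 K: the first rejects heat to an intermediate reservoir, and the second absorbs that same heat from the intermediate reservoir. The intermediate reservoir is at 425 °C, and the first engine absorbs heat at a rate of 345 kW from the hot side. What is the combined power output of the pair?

Ẇ_total ≈ 207 kW

T_H = 1090 °F → (1090 − 32) × 5/9 = 587.78 °C = 860.93 K.
Two reversible stages in series are equivalent to a single Carnot engine between T_H and T_C, so η_total = 1 − T_C/T_H = 1 − 345.00/860.93 = 0.5993.
W_total = η_total · Q_H = 0.5993 × 345 = 207 kW.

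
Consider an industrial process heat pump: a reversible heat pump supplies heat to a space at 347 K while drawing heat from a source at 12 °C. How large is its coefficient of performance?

T_C = 12 °C → 12 + 273.15 = 285.15 K.
The Carnot heat-pump COP is COP_HP = T_H/(T_H − T_C) = 347.00/(347.00 − 285.15) = 5.61.

COP_HP ≈ 5.61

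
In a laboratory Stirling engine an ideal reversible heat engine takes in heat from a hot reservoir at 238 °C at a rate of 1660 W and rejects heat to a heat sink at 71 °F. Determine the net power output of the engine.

Ẇ ≈ 703 W

T_H = 238 °C → 238 + 273.15 = 511.15 K.
T_C = 71 °F → (71 − 32) × 5/9 = 21.67 °C = 294.82 K.
Since the cycle is reversible, η = 1 − T_C/T_H = 1 − 294.82/511.15 = 0.4232.
W = η·Q_H = 0.4232 × 1660 = 703 W.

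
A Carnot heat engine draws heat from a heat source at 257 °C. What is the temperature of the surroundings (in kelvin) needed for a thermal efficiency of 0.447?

T_C ≈ 293 K

T_H = 257 °C → 257 + 273.15 = 530.15 K.
From η = 1 − T_C/T_H, T_C = T_H·(1 − η) = 530.15 × (1 − 0.447) = 293 K.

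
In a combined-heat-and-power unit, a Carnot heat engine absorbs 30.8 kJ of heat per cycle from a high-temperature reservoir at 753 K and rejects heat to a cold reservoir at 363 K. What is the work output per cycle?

For a reversible engine, η = 1 − T_C/T_H = 1 − 363.00/753.00 = 0.5179.
W = η·Q_H = 0.5179 × 30.8 = 15.95 kJ.

W ≈ 15.95 kJ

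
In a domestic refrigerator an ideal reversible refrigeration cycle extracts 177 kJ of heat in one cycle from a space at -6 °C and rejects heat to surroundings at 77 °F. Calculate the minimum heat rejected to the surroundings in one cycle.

T_H = 77 °F → (77 − 32) × 5/9 = 25.00 °C = 298.15 K.
T_C = -6 °C → -6 + 273.15 = 267.15 K.
For a reversible cycle Q_H/Q_C = T_H/T_C, so Q_H = Q_C·T_H/T_C = 177 × 298.15/267.15 = 198 kJ.

Q_H ≈ 198 kJ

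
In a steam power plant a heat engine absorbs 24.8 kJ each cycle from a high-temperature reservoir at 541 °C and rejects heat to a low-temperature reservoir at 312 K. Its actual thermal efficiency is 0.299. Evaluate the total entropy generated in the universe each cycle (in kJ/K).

ΔS_univ ≈ 0.0253 kJ/K

T_H = 541 °C → 541 + 273.15 = 814.15 K.
W = η·Q_H = 0.299 × 24.8 = 7.415 kJ, so Q_C = Q_H − W = 17.38 kJ.
Entropy balance on the reservoirs: −Q_H/T_H = -0.03046 kJ/K, +Q_C/T_C = 0.05572 kJ/K.
ΔS_univ = −Q_H/T_H + Q_C/T_C = 0.0253 kJ/K (> 0, since η = 0.299 < η_Carnot = 0.617).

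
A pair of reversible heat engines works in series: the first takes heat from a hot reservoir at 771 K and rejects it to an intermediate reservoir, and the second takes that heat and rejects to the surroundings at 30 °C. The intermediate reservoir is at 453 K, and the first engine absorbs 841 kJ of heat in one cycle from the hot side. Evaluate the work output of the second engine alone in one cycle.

W₂ ≈ 163 kJ

T_C = 30 °C → 30 + 273.15 = 303.15 K.
Heat entering the second stage: Q_m = Q_H·(T_m/T_H) = 841 × 453.00/771.00 = 494 kJ.
Second-stage efficiency η₂ = 1 − T_C/T_m = 1 − 303.15/453.00 = 0.3308, so W₂ = η₂·Q_m = 163 kJ.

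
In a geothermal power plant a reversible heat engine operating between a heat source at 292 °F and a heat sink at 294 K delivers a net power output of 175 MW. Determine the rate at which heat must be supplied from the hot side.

T_H = 292 °F → (292 − 32) × 5/9 = 144.44 °C = 417.59 K.
η_rev = 1 − T_C/T_H = 1 − 294.00/417.59 = 0.2960.
Q_H = W/η = 175/0.2960 = 591.3 MW.

Q̇_H ≈ 591.3 MW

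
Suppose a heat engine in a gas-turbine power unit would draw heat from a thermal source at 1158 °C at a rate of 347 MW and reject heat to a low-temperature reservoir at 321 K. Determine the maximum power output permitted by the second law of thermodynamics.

T_H = 1158 °C → 1158 + 273.15 = 1431.15 K.
By the Carnot theorem, η_max = 1 − T_C/T_H = 1 − 321.00/1431.15 = 0.7757.
W_max = η_max · Q_H = 0.7757 × 347 = 269.2 MW.

Ẇ_max ≈ 269.2 MW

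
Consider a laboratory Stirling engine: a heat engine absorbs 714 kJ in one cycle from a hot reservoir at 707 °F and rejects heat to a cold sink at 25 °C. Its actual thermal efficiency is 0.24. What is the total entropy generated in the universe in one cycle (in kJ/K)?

ΔS_univ ≈ 0.718 kJ/K

T_H = 707 °F → (707 − 32) × 5/9 = 375.00 °C = 648.15 K.
T_C = 25 °C → 25 + 273.15 = 298.15 K.
W = η·Q_H = 0.24 × 714 = 171.4 kJ, so Q_C = Q_H − W = 542.6 kJ.
Reservoir entropy changes: ΔS_H = −Q_H/T_H = −714/648.15 = -1.102 kJ/K and ΔS_C = +Q_C/T_C = 542.6/298.15 = 1.820 kJ/K.
ΔS_univ = −Q_H/T_H + Q_C/T_C = 0.718 kJ/K (> 0, since η = 0.24 < η_Carnot = 0.540).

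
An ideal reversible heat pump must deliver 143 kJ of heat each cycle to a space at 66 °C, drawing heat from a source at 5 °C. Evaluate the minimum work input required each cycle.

W_in ≈ 25.72 kJ

T_H = 66 °C → 66 + 273.15 = 339.15 K.
T_C = 5 °C → 5 + 273.15 = 278.15 K.
COP_HP = T_H/(T_H − T_C) = 339.15/61.00 = 5.5598.
W = Q_H/COP_HP = 143/5.5598 = 25.72 kJ.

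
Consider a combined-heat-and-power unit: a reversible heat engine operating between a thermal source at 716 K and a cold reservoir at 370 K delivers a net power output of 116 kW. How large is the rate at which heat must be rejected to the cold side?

Q̇_C ≈ 124 kW

For a reversible engine, η = 1 − T_C/T_H = 1 − 370.00/716.00 = 0.4832.
Since Q_C/Q_H = T_C/T_H and Q_H = W/η, Q_C = W·T_C/(T_H − T_C) = 116 × 370.00/346.00 = 124 kW.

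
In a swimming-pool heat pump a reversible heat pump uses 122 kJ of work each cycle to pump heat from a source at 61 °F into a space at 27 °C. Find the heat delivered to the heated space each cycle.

Q_H ≈ 3360 kJ

T_H = 27 °C → 27 + 273.15 = 300.15 K.
T_C = 61 °F → (61 − 32) × 5/9 = 16.11 °C = 289.26 K.
For a reversible heat pump, COP_HP = T_H/(T_H − T_C) = 300.15/10.89 = 27.5648.
Q_H = COP_HP · W = 27.5648 × 122 = 3360 kJ.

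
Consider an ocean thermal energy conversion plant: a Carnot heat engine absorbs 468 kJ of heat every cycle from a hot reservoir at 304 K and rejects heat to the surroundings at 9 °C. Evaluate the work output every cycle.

W ≈ 33.6 kJ

T_C = 9 °C → 9 + 273.15 = 282.15 K.
Carnot efficiency: η = 1 − T_C/T_H = 1 − 282.15/304.00 = 0.0719.
W = η·Q_H = 0.0719 × 468 = 33.6 kJ.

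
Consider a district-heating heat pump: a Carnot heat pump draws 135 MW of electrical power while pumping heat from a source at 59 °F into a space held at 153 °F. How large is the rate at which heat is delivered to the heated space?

T_H = 153 °F → (153 − 32) × 5/9 = 67.22 °C = 340.37 K.
T_C = 59 °F → (59 − 32) × 5/9 = 15.00 °C = 288.15 K.
COP_HP = T_H/(T_H − T_C) = 340.37/52.22 = 6.5178.
Q_H = COP_HP · W = 6.5178 × 135 = 879.9 MW.

Q̇_H ≈ 879.9 MW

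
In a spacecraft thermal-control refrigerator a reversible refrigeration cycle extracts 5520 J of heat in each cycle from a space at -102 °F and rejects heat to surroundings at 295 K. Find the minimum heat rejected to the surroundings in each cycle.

Q_H ≈ 8195 J

T_C = -102 °F → (-102 − 32) × 5/9 = -74.44 °C = 198.71 K.
For a reversible cycle Q_H/Q_C = T_H/T_C, so Q_H = Q_C·T_H/T_C = 5520 × 295.00/198.71 = 8195 J.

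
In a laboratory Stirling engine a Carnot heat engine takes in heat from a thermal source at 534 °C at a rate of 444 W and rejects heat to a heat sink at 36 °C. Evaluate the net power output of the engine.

T_H = 534 °C → 534 + 273.15 = 807.15 K.
T_C = 36 °C → 36 + 273.15 = 309.15 K.
Carnot efficiency: η = 1 − T_C/T_H = 1 − 309.15/807.15 = 0.6170.
W = η·Q_H = 0.6170 × 444 = 273.9 W.

Ẇ ≈ 273.9 W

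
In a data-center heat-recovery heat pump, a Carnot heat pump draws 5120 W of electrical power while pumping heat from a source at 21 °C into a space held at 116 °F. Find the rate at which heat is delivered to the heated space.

T_H = 116 °F → (116 − 32) × 5/9 = 46.67 °C = 319.82 K.
T_C = 21 °C → 21 + 273.15 = 294.15 K.
For a reversible heat pump, COP_HP = T_H/(T_H − T_C) = 319.82/25.67 = 12.4604.
Q_H = COP_HP · W = 12.4604 × 5120 = 63800 W.

Q̇_H ≈ 63800 W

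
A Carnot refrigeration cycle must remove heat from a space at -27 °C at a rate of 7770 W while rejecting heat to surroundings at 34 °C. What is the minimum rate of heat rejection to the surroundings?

T_H = 34 °C → 34 + 273.15 = 307.15 K.
T_C = -27 °C → -27 + 273.15 = 246.15 K.
For a reversible cycle Q_H/Q_C = T_H/T_C, so Q_H = Q_C·T_H/T_C = 7770 × 307.15/246.15 = 9696 W.

Q̇_H ≈ 9696 W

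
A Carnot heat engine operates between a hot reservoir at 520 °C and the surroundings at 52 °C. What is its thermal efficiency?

T_H = 520 °C → 520 + 273.15 = 793.15 K.
T_C = 52 °C → 52 + 273.15 = 325.15 K.
For a reversible engine, η = 1 − T_C/T_H = 1 − 325.15/793.15 = 0.590.

η ≈ 0.590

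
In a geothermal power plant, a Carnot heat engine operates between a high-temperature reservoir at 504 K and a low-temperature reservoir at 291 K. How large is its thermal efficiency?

The Carnot efficiency is η = 1 − T_C/T_H = 1 − 291.00/504.00 = 0.4226.

η ≈ 0.4226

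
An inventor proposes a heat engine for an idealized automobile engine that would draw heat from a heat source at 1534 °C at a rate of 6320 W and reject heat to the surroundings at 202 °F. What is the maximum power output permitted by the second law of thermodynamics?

T_H = 1534 °C → 1534 + 273.15 = 1807.15 K.
T_C = 202 °F → (202 − 32) × 5/9 = 94.44 °C = 367.59 K.
No engine can exceed the Carnot limit: η_max = 1 − T_C/T_H = 1 − 367.59/1807.15 = 0.7966.
W_max = η_max · Q_H = 0.7966 × 6320 = 5034 W.

Ẇ_max ≈ 5034 W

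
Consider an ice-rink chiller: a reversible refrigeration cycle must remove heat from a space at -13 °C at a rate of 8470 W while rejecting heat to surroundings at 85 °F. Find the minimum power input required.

T_H = 85 °F → (85 − 32) × 5/9 = 29.44 °C = 302.59 K.
T_C = -13 °C → -13 + 273.15 = 260.15 K.
COP_R = T_C/(T_H − T_C) = 260.15/42.44 = 6.1292.
W = Q_C/COP_R = 8470/6.1292 = 1382 W.

Ẇ_in ≈ 1382 W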